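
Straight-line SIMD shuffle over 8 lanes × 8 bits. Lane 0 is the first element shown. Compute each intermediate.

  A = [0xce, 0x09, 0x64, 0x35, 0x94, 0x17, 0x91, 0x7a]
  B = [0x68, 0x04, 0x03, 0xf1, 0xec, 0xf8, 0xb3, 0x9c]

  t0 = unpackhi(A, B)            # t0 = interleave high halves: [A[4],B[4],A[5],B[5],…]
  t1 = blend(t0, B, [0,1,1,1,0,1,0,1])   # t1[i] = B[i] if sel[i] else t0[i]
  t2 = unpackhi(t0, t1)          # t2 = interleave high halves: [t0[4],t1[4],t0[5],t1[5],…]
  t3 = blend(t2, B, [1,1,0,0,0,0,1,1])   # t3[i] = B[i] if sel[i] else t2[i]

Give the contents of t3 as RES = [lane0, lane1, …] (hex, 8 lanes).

→ t0 |94|ec|17|f8|91|b3|7a|9c|
→ t1 |94|04|03|f1|91|f8|7a|9c|
→ t2 |91|91|b3|f8|7a|7a|9c|9c|
→ t3 |68|04|b3|f8|7a|7a|b3|9c|

RES = [ 0x68  0x04  0xb3  0xf8  0x7a  0x7a  0xb3  0x9c ]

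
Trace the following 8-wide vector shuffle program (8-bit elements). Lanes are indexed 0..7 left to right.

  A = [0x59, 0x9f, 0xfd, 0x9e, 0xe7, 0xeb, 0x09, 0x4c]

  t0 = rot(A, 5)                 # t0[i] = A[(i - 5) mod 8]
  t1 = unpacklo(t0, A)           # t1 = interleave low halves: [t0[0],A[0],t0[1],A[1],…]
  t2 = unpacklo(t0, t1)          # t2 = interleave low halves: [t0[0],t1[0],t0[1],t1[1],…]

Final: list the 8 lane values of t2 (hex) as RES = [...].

→ t0 |9e|e7|eb|09|4c|59|9f|fd|
→ t1 |9e|59|e7|9f|eb|fd|09|9e|
→ t2 |9e|9e|e7|59|eb|e7|09|9f|

RES = [ 0x9e  0x9e  0xe7  0x59  0xeb  0xe7  0x09  0x9f ]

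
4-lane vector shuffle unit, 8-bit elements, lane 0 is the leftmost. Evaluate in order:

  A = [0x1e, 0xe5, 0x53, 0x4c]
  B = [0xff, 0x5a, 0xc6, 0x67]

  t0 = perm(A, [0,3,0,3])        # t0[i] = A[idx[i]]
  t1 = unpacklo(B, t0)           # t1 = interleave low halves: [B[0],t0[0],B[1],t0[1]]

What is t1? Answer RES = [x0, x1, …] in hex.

RES = [0xff, 0x1e, 0x5a, 0x4c]

→ t0 |1e|4c|1e|4c|
→ t1 |ff|1e|5a|4c|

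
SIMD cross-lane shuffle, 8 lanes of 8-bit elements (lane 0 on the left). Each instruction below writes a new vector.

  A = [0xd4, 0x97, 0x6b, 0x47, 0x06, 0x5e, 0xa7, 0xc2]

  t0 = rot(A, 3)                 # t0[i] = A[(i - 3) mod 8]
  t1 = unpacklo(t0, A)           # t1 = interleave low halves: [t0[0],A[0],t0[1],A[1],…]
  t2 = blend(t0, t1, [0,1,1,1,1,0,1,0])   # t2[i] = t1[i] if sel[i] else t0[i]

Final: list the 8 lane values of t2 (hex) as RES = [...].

t0 = [0x5e, 0xa7, 0xc2, 0xd4, 0x97, 0x6b, 0x47, 0x06]
t1 = [0x5e, 0xd4, 0xa7, 0x97, 0xc2, 0x6b, 0xd4, 0x47]
t2 = [0x5e, 0xd4, 0xa7, 0x97, 0xc2, 0x6b, 0xd4, 0x06]

RES = [0x5e, 0xd4, 0xa7, 0x97, 0xc2, 0x6b, 0xd4, 0x06]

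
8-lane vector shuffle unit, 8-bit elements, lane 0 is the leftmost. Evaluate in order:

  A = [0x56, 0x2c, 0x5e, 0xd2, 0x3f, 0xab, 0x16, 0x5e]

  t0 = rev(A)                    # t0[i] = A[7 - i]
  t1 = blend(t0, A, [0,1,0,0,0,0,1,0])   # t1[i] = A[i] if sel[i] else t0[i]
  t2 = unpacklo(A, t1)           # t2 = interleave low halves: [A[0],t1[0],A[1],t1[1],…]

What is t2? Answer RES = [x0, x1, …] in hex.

t0 = [0x5e, 0x16, 0xab, 0x3f, 0xd2, 0x5e, 0x2c, 0x56]
t1 = [0x5e, 0x2c, 0xab, 0x3f, 0xd2, 0x5e, 0x16, 0x56]
t2 = [0x56, 0x5e, 0x2c, 0x2c, 0x5e, 0xab, 0xd2, 0x3f]

RES = [0x56, 0x5e, 0x2c, 0x2c, 0x5e, 0xab, 0xd2, 0x3f]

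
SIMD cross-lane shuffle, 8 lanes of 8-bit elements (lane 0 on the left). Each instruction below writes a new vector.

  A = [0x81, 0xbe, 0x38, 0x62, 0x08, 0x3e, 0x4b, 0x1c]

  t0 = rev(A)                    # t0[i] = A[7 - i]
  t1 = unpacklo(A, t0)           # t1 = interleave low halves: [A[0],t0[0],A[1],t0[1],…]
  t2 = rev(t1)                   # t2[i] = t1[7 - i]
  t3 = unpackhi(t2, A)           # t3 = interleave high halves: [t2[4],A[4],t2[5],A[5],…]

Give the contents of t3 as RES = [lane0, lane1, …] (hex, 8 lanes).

  t0: 1c 4b 3e 08 62 38 be 81
  t1: 81 1c be 4b 38 3e 62 08
  t2: 08 62 3e 38 4b be 1c 81
  t3: 4b 08 be 3e 1c 4b 81 1c

RES = [0x4b, 0x08, 0xbe, 0x3e, 0x1c, 0x4b, 0x81, 0x1c]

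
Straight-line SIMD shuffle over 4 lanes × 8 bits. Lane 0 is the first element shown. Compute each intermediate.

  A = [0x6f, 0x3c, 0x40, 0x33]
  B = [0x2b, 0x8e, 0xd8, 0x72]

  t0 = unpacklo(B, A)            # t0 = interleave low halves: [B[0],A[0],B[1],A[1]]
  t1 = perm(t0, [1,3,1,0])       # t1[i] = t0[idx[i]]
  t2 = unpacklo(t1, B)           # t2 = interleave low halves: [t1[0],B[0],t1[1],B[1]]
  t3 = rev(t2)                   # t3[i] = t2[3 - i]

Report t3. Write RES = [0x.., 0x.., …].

RES = [0x8e, 0x3c, 0x2b, 0x6f]

t0 = [0x2b, 0x6f, 0x8e, 0x3c]
t1 = [0x6f, 0x3c, 0x6f, 0x2b]
t2 = [0x6f, 0x2b, 0x3c, 0x8e]
t3 = [0x8e, 0x3c, 0x2b, 0x6f]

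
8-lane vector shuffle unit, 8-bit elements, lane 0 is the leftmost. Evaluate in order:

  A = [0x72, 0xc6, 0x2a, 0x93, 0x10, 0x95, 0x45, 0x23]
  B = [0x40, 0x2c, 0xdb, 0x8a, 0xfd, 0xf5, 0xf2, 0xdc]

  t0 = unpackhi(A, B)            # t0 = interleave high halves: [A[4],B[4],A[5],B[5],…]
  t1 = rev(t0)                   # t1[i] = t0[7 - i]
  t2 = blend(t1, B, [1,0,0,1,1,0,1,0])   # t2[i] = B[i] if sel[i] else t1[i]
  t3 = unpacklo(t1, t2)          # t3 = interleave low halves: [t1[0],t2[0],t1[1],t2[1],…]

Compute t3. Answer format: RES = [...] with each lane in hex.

RES = [ 0xdc  0x40  0x23  0x23  0xf2  0xf2  0x45  0x8a ]

→ t0 |10|fd|95|f5|45|f2|23|dc|
→ t1 |dc|23|f2|45|f5|95|fd|10|
→ t2 |40|23|f2|8a|fd|95|f2|10|
→ t3 |dc|40|23|23|f2|f2|45|8a|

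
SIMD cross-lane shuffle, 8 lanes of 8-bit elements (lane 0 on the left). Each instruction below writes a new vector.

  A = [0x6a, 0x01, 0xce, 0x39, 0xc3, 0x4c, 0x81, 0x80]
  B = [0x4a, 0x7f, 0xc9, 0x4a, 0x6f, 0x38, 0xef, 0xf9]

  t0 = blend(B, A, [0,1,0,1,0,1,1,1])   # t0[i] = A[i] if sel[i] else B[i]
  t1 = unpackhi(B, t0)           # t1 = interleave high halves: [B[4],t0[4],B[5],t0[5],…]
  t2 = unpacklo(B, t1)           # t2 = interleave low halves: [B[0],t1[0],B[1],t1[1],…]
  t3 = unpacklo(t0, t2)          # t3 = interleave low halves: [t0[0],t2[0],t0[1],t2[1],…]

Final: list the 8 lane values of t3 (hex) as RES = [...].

RES = [0x4a, 0x4a, 0x01, 0x6f, 0xc9, 0x7f, 0x39, 0x6f]

t0 = [0x4a, 0x01, 0xc9, 0x39, 0x6f, 0x4c, 0x81, 0x80]
t1 = [0x6f, 0x6f, 0x38, 0x4c, 0xef, 0x81, 0xf9, 0x80]
t2 = [0x4a, 0x6f, 0x7f, 0x6f, 0xc9, 0x38, 0x4a, 0x4c]
t3 = [0x4a, 0x4a, 0x01, 0x6f, 0xc9, 0x7f, 0x39, 0x6f]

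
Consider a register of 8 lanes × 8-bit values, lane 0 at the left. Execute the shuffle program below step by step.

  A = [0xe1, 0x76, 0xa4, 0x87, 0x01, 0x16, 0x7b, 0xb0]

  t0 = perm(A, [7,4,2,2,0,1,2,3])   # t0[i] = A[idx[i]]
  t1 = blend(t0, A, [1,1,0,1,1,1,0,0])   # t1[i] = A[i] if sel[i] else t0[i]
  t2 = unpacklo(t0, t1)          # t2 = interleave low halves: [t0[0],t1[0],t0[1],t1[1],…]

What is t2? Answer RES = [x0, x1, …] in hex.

t0 = [0xb0, 0x01, 0xa4, 0xa4, 0xe1, 0x76, 0xa4, 0x87]
t1 = [0xe1, 0x76, 0xa4, 0x87, 0x01, 0x16, 0xa4, 0x87]
t2 = [0xb0, 0xe1, 0x01, 0x76, 0xa4, 0xa4, 0xa4, 0x87]

RES = [0xb0, 0xe1, 0x01, 0x76, 0xa4, 0xa4, 0xa4, 0x87]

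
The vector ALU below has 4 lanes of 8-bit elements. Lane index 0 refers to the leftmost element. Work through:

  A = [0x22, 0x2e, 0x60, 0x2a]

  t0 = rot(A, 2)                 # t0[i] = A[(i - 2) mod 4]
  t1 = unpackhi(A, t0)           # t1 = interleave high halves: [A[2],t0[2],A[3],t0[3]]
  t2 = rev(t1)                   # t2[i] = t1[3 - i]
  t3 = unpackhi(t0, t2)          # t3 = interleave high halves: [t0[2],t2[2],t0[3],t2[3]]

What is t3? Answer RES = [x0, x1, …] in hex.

t0 = [0x60, 0x2a, 0x22, 0x2e]
t1 = [0x60, 0x22, 0x2a, 0x2e]
t2 = [0x2e, 0x2a, 0x22, 0x60]
t3 = [0x22, 0x22, 0x2e, 0x60]

RES = [ 0x22  0x22  0x2e  0x60 ]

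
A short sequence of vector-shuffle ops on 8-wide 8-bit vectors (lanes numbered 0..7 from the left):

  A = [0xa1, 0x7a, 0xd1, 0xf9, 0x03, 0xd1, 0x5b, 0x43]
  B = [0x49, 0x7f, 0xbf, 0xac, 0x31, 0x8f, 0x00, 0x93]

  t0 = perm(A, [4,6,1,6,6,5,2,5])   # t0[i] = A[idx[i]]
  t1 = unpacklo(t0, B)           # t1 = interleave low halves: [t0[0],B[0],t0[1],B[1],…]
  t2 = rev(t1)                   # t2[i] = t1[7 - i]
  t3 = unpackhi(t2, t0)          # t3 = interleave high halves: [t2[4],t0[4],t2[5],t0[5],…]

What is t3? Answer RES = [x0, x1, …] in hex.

t0 = [0x03, 0x5b, 0x7a, 0x5b, 0x5b, 0xd1, 0xd1, 0xd1]
t1 = [0x03, 0x49, 0x5b, 0x7f, 0x7a, 0xbf, 0x5b, 0xac]
t2 = [0xac, 0x5b, 0xbf, 0x7a, 0x7f, 0x5b, 0x49, 0x03]
t3 = [0x7f, 0x5b, 0x5b, 0xd1, 0x49, 0xd1, 0x03, 0xd1]

RES = [0x7f, 0x5b, 0x5b, 0xd1, 0x49, 0xd1, 0x03, 0xd1]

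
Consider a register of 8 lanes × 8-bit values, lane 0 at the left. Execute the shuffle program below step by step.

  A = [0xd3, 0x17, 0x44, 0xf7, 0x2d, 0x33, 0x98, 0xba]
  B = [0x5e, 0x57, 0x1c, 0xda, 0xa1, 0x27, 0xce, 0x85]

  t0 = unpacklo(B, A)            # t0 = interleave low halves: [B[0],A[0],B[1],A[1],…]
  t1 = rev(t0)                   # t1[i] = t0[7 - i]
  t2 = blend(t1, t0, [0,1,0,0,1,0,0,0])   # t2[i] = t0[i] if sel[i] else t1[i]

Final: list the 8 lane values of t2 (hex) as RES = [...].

→ t0 |5e|d3|57|17|1c|44|da|f7|
→ t1 |f7|da|44|1c|17|57|d3|5e|
→ t2 |f7|d3|44|1c|1c|57|d3|5e|

RES = [0xf7, 0xd3, 0x44, 0x1c, 0x1c, 0x57, 0xd3, 0x5e]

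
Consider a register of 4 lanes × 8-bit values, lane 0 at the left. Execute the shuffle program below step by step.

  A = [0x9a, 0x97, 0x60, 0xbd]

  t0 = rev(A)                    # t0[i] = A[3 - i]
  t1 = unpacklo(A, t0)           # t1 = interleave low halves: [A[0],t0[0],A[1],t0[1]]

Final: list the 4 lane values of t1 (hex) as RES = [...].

RES = [ 0x9a  0xbd  0x97  0x60 ]

→ t0 |bd|60|97|9a|
→ t1 |9a|bd|97|60|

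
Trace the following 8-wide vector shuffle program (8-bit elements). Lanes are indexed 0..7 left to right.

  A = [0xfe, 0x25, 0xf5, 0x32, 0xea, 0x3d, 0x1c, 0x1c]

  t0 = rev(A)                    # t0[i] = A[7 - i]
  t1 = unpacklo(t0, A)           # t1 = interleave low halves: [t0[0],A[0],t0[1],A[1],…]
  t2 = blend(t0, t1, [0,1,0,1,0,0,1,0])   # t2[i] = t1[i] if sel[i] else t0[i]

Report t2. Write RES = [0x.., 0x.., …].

RES = [0x1c, 0xfe, 0x3d, 0x25, 0x32, 0xf5, 0xea, 0xfe]

→ t0 |1c|1c|3d|ea|32|f5|25|fe|
→ t1 |1c|fe|1c|25|3d|f5|ea|32|
→ t2 |1c|fe|3d|25|32|f5|ea|fe|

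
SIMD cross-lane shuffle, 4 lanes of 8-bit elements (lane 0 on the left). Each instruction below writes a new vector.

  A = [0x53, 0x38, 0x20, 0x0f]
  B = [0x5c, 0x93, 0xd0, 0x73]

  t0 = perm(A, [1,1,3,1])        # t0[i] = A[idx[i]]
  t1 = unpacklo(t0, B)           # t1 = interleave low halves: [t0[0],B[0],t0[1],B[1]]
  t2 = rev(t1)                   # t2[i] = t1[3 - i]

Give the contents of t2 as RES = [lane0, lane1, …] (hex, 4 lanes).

RES = [0x93, 0x38, 0x5c, 0x38]

t0 = [0x38, 0x38, 0x0f, 0x38]
t1 = [0x38, 0x5c, 0x38, 0x93]
t2 = [0x93, 0x38, 0x5c, 0x38]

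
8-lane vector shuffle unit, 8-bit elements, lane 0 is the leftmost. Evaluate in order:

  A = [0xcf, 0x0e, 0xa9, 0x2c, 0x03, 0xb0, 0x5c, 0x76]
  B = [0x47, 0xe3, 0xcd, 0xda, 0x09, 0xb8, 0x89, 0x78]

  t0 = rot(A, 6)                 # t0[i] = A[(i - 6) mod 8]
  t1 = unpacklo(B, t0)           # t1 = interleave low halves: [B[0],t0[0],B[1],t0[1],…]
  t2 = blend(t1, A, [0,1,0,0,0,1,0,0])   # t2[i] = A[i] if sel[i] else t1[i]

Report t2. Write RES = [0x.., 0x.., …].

RES = [0x47, 0x0e, 0xe3, 0x2c, 0xcd, 0xb0, 0xda, 0xb0]

→ t0 |a9|2c|03|b0|5c|76|cf|0e|
→ t1 |47|a9|e3|2c|cd|03|da|b0|
→ t2 |47|0e|e3|2c|cd|b0|da|b0|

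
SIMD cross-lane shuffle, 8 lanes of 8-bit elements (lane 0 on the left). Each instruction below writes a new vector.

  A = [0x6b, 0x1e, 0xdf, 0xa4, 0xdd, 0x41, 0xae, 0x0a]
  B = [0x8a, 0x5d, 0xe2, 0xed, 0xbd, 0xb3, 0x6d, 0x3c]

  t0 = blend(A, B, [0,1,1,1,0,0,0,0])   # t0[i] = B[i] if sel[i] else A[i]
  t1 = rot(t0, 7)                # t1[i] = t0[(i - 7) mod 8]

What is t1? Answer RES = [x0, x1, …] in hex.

RES = [0x5d, 0xe2, 0xed, 0xdd, 0x41, 0xae, 0x0a, 0x6b]

→ t0 |6b|5d|e2|ed|dd|41|ae|0a|
→ t1 |5d|e2|ed|dd|41|ae|0a|6b|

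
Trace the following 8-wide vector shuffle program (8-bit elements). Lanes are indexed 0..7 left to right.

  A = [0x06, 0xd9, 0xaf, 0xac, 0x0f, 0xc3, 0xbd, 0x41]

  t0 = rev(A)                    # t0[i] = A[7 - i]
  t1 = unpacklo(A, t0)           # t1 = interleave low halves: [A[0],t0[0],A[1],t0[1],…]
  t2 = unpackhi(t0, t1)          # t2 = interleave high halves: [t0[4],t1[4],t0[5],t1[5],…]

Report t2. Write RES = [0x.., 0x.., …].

→ t0 |41|bd|c3|0f|ac|af|d9|06|
→ t1 |06|41|d9|bd|af|c3|ac|0f|
→ t2 |ac|af|af|c3|d9|ac|06|0f|

RES = [ 0xac  0xaf  0xaf  0xc3  0xd9  0xac  0x06  0x0f ]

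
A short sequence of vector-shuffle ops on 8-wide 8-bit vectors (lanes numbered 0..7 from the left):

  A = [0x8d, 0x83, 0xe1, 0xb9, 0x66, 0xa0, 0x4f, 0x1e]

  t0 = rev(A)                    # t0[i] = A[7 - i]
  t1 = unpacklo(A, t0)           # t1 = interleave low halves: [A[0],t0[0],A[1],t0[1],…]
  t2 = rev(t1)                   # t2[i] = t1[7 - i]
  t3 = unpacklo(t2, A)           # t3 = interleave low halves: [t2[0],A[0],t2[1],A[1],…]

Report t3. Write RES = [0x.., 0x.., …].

→ t0 |1e|4f|a0|66|b9|e1|83|8d|
→ t1 |8d|1e|83|4f|e1|a0|b9|66|
→ t2 |66|b9|a0|e1|4f|83|1e|8d|
→ t3 |66|8d|b9|83|a0|e1|e1|b9|

RES = [ 0x66  0x8d  0xb9  0x83  0xa0  0xe1  0xe1  0xb9 ]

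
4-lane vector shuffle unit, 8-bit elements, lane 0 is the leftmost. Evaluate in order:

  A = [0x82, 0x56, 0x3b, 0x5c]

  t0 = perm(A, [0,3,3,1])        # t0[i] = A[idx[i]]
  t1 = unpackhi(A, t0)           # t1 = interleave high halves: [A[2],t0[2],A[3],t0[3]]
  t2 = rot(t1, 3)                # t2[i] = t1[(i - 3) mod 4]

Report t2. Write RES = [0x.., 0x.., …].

RES = [0x5c, 0x5c, 0x56, 0x3b]

  t0: 82 5c 5c 56
  t1: 3b 5c 5c 56
  t2: 5c 5c 56 3b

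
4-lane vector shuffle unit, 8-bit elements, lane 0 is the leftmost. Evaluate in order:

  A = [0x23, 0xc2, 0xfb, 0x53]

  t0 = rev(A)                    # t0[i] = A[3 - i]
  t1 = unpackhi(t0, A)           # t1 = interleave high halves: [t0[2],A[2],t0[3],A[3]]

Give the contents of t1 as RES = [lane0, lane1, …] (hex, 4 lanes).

→ t0 |53|fb|c2|23|
→ t1 |c2|fb|23|53|

RES = [0xc2, 0xfb, 0x23, 0x53]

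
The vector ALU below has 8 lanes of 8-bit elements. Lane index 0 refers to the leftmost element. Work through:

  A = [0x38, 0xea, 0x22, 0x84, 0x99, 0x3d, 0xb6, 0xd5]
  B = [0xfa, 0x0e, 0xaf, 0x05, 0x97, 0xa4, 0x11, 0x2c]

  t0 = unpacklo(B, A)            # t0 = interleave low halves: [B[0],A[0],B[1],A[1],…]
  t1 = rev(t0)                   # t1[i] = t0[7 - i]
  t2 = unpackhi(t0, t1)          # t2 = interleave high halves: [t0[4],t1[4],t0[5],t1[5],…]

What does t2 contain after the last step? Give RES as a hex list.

  t0: fa 38 0e ea af 22 05 84
  t1: 84 05 22 af ea 0e 38 fa
  t2: af ea 22 0e 05 38 84 fa

RES = [0xaf, 0xea, 0x22, 0x0e, 0x05, 0x38, 0x84, 0xfa]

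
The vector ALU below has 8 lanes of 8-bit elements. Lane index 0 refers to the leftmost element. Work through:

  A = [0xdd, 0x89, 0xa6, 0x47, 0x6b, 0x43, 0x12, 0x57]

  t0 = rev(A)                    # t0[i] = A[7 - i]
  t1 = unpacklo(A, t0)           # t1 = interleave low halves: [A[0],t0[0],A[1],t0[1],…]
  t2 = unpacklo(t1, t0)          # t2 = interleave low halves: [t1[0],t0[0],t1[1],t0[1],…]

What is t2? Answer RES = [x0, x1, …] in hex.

RES = [0xdd, 0x57, 0x57, 0x12, 0x89, 0x43, 0x12, 0x6b]

→ t0 |57|12|43|6b|47|a6|89|dd|
→ t1 |dd|57|89|12|a6|43|47|6b|
→ t2 |dd|57|57|12|89|43|12|6b|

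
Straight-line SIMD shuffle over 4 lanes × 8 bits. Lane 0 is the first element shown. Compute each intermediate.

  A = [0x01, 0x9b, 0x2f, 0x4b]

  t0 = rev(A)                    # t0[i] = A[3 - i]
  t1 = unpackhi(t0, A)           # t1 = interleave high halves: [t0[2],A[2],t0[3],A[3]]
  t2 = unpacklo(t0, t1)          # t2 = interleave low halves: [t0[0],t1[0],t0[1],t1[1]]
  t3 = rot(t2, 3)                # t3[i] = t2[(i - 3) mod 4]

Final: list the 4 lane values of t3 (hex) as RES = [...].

  t0: 4b 2f 9b 01
  t1: 9b 2f 01 4b
  t2: 4b 9b 2f 2f
  t3: 9b 2f 2f 4b

RES = [0x9b, 0x2f, 0x2f, 0x4b]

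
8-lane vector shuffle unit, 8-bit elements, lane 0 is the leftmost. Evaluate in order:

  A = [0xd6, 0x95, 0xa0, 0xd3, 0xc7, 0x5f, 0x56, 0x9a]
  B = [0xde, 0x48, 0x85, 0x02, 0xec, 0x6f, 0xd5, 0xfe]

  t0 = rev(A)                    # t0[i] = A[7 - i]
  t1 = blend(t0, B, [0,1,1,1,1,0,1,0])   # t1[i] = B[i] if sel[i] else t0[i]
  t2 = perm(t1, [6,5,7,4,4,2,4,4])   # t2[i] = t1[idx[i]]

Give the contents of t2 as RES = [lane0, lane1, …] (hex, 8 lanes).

t0 = [0x9a, 0x56, 0x5f, 0xc7, 0xd3, 0xa0, 0x95, 0xd6]
t1 = [0x9a, 0x48, 0x85, 0x02, 0xec, 0xa0, 0xd5, 0xd6]
t2 = [0xd5, 0xa0, 0xd6, 0xec, 0xec, 0x85, 0xec, 0xec]

RES = [0xd5, 0xa0, 0xd6, 0xec, 0xec, 0x85, 0xec, 0xec]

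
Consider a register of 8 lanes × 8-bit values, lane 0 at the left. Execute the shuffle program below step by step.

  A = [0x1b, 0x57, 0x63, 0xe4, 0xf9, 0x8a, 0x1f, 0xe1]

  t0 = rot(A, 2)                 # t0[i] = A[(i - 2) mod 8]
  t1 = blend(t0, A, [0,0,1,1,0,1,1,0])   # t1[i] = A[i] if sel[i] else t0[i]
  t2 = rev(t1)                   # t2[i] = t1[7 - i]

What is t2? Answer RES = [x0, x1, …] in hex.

t0 = [0x1f, 0xe1, 0x1b, 0x57, 0x63, 0xe4, 0xf9, 0x8a]
t1 = [0x1f, 0xe1, 0x63, 0xe4, 0x63, 0x8a, 0x1f, 0x8a]
t2 = [0x8a, 0x1f, 0x8a, 0x63, 0xe4, 0x63, 0xe1, 0x1f]

RES = [0x8a, 0x1f, 0x8a, 0x63, 0xe4, 0x63, 0xe1, 0x1f]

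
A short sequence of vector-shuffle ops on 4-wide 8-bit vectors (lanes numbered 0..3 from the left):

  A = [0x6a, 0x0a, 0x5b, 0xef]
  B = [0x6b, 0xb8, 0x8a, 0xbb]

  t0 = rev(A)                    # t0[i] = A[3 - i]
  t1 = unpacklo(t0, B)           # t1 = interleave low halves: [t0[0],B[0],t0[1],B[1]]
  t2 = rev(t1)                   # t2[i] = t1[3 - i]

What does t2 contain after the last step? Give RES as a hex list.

RES = [ 0xb8  0x5b  0x6b  0xef ]

→ t0 |ef|5b|0a|6a|
→ t1 |ef|6b|5b|b8|
→ t2 |b8|5b|6b|ef|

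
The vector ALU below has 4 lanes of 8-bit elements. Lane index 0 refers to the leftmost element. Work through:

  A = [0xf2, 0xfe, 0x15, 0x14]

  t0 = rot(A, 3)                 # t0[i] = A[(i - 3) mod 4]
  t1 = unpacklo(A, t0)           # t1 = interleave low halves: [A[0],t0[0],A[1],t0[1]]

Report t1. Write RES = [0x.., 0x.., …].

  t0: fe 15 14 f2
  t1: f2 fe fe 15

RES = [0xf2, 0xfe, 0xfe, 0x15]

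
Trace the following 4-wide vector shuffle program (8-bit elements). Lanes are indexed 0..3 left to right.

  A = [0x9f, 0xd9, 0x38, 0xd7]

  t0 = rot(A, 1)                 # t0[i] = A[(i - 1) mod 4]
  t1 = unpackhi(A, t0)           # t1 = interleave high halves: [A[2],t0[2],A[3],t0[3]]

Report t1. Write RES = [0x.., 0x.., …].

RES = [0x38, 0xd9, 0xd7, 0x38]

  t0: d7 9f d9 38
  t1: 38 d9 d7 38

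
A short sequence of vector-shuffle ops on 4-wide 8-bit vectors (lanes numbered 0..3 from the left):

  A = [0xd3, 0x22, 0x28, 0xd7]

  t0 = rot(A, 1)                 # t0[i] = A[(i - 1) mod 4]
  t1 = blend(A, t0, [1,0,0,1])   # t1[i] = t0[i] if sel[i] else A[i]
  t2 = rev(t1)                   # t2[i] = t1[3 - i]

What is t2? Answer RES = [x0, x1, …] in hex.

RES = [ 0x28  0x28  0x22  0xd7 ]

→ t0 |d7|d3|22|28|
→ t1 |d7|22|28|28|
→ t2 |28|28|22|d7|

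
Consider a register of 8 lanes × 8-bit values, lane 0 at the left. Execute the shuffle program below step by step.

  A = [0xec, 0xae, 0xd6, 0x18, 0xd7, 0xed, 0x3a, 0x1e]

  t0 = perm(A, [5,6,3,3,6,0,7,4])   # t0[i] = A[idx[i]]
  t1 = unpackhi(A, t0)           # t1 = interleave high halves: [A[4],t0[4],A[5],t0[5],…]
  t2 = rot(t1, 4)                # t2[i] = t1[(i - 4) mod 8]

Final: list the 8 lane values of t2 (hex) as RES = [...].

RES = [0x3a, 0x1e, 0x1e, 0xd7, 0xd7, 0x3a, 0xed, 0xec]

t0 = [0xed, 0x3a, 0x18, 0x18, 0x3a, 0xec, 0x1e, 0xd7]
t1 = [0xd7, 0x3a, 0xed, 0xec, 0x3a, 0x1e, 0x1e, 0xd7]
t2 = [0x3a, 0x1e, 0x1e, 0xd7, 0xd7, 0x3a, 0xed, 0xec]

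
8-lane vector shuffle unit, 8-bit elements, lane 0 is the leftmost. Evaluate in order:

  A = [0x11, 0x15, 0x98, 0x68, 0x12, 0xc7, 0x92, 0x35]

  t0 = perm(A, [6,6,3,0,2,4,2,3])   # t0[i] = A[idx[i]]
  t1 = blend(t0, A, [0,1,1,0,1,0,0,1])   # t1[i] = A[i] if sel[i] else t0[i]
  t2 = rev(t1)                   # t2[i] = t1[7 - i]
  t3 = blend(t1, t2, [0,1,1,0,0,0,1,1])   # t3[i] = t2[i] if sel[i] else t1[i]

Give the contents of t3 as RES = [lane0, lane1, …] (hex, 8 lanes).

RES = [ 0x92  0x98  0x12  0x11  0x12  0x12  0x15  0x92 ]

  t0: 92 92 68 11 98 12 98 68
  t1: 92 15 98 11 12 12 98 35
  t2: 35 98 12 12 11 98 15 92
  t3: 92 98 12 11 12 12 15 92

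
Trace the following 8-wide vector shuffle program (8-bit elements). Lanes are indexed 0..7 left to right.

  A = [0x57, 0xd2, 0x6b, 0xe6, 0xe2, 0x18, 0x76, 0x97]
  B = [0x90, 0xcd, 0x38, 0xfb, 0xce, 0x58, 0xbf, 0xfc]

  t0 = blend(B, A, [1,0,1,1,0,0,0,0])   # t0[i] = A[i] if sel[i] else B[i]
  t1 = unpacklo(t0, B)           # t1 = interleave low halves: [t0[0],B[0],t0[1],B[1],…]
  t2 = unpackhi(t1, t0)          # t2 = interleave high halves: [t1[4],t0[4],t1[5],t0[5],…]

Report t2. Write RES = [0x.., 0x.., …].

→ t0 |57|cd|6b|e6|ce|58|bf|fc|
→ t1 |57|90|cd|cd|6b|38|e6|fb|
→ t2 |6b|ce|38|58|e6|bf|fb|fc|

RES = [0x6b, 0xce, 0x38, 0x58, 0xe6, 0xbf, 0xfb, 0xfc]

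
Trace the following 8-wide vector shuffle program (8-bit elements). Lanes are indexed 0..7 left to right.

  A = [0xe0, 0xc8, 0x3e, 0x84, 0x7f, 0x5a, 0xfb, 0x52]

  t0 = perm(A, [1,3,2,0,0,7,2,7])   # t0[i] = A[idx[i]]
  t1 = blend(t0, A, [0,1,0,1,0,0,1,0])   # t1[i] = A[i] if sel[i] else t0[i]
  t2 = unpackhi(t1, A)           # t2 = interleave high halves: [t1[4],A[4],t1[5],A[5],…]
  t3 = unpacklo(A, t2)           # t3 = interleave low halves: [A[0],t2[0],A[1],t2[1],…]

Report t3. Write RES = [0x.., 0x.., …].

RES = [ 0xe0  0xe0  0xc8  0x7f  0x3e  0x52  0x84  0x5a ]

t0 = [0xc8, 0x84, 0x3e, 0xe0, 0xe0, 0x52, 0x3e, 0x52]
t1 = [0xc8, 0xc8, 0x3e, 0x84, 0xe0, 0x52, 0xfb, 0x52]
t2 = [0xe0, 0x7f, 0x52, 0x5a, 0xfb, 0xfb, 0x52, 0x52]
t3 = [0xe0, 0xe0, 0xc8, 0x7f, 0x3e, 0x52, 0x84, 0x5a]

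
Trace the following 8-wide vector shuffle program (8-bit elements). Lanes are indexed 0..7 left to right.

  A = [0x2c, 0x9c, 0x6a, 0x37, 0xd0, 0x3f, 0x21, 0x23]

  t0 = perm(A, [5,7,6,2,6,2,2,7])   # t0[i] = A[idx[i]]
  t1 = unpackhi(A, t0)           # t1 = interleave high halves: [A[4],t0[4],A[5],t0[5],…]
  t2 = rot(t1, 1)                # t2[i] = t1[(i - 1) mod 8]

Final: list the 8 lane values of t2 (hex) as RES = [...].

RES = [0x23, 0xd0, 0x21, 0x3f, 0x6a, 0x21, 0x6a, 0x23]

t0 = [0x3f, 0x23, 0x21, 0x6a, 0x21, 0x6a, 0x6a, 0x23]
t1 = [0xd0, 0x21, 0x3f, 0x6a, 0x21, 0x6a, 0x23, 0x23]
t2 = [0x23, 0xd0, 0x21, 0x3f, 0x6a, 0x21, 0x6a, 0x23]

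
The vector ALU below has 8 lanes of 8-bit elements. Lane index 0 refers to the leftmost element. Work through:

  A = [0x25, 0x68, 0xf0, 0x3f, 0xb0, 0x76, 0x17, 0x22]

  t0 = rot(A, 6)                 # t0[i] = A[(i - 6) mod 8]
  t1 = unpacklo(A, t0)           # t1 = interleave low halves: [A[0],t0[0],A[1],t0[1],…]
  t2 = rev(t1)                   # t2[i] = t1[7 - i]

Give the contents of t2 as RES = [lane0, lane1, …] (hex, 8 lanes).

  t0: f0 3f b0 76 17 22 25 68
  t1: 25 f0 68 3f f0 b0 3f 76
  t2: 76 3f b0 f0 3f 68 f0 25

RES = [ 0x76  0x3f  0xb0  0xf0  0x3f  0x68  0xf0  0x25 ]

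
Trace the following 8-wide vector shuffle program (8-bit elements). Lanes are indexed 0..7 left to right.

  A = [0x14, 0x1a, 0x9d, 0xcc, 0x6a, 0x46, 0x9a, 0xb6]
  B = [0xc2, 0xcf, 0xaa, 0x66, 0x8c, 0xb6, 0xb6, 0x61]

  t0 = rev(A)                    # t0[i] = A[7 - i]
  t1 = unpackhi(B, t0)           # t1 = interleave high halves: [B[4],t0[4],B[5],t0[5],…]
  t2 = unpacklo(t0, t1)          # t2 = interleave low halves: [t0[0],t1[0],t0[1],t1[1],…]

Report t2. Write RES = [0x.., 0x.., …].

t0 = [0xb6, 0x9a, 0x46, 0x6a, 0xcc, 0x9d, 0x1a, 0x14]
t1 = [0x8c, 0xcc, 0xb6, 0x9d, 0xb6, 0x1a, 0x61, 0x14]
t2 = [0xb6, 0x8c, 0x9a, 0xcc, 0x46, 0xb6, 0x6a, 0x9d]

RES = [ 0xb6  0x8c  0x9a  0xcc  0x46  0xb6  0x6a  0x9d ]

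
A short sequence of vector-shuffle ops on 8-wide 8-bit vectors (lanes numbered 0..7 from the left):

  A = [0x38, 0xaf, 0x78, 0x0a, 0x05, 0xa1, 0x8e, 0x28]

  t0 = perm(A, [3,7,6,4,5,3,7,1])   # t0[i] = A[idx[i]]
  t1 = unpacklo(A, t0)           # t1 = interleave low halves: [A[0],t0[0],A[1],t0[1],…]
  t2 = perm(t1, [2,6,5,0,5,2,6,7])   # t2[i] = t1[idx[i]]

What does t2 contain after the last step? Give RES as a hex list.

→ t0 |0a|28|8e|05|a1|0a|28|af|
→ t1 |38|0a|af|28|78|8e|0a|05|
→ t2 |af|0a|8e|38|8e|af|0a|05|

RES = [ 0xaf  0x0a  0x8e  0x38  0x8e  0xaf  0x0a  0x05 ]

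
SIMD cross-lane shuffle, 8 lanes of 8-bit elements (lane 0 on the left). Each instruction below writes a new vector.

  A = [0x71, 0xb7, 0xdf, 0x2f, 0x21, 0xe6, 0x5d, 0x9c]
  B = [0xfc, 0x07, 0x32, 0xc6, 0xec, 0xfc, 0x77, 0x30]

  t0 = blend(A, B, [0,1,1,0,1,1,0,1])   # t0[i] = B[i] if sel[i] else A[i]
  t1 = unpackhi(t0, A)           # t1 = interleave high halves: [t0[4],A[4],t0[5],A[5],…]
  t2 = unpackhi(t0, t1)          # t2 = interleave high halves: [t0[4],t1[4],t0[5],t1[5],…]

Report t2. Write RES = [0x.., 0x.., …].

  t0: 71 07 32 2f ec fc 5d 30
  t1: ec 21 fc e6 5d 5d 30 9c
  t2: ec 5d fc 5d 5d 30 30 9c

RES = [ 0xec  0x5d  0xfc  0x5d  0x5d  0x30  0x30  0x9c ]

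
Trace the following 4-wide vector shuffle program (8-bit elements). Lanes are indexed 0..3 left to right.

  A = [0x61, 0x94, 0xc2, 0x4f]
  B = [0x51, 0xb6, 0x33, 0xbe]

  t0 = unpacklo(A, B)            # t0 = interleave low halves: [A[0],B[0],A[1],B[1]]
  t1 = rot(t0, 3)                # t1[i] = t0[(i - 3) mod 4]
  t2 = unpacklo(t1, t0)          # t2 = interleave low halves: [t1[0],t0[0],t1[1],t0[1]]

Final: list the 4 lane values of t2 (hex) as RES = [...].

RES = [0x51, 0x61, 0x94, 0x51]

  t0: 61 51 94 b6
  t1: 51 94 b6 61
  t2: 51 61 94 51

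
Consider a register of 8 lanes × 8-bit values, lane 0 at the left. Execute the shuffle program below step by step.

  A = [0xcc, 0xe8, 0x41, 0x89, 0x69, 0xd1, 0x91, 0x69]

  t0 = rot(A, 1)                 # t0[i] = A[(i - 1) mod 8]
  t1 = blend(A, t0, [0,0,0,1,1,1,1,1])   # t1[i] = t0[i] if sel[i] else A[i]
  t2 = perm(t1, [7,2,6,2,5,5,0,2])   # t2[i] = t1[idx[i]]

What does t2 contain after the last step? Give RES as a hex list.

RES = [0x91, 0x41, 0xd1, 0x41, 0x69, 0x69, 0xcc, 0x41]

t0 = [0x69, 0xcc, 0xe8, 0x41, 0x89, 0x69, 0xd1, 0x91]
t1 = [0xcc, 0xe8, 0x41, 0x41, 0x89, 0x69, 0xd1, 0x91]
t2 = [0x91, 0x41, 0xd1, 0x41, 0x69, 0x69, 0xcc, 0x41]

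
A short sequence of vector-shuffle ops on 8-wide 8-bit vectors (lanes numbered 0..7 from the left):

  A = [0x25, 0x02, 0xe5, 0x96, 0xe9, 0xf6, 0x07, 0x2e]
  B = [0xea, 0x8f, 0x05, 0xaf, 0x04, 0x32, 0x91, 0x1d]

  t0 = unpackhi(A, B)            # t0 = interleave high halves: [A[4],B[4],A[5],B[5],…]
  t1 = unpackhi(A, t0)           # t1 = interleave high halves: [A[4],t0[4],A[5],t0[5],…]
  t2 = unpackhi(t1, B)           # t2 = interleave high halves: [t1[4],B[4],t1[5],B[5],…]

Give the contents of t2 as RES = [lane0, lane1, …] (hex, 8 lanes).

RES = [ 0x07  0x04  0x2e  0x32  0x2e  0x91  0x1d  0x1d ]

→ t0 |e9|04|f6|32|07|91|2e|1d|
→ t1 |e9|07|f6|91|07|2e|2e|1d|
→ t2 |07|04|2e|32|2e|91|1d|1d|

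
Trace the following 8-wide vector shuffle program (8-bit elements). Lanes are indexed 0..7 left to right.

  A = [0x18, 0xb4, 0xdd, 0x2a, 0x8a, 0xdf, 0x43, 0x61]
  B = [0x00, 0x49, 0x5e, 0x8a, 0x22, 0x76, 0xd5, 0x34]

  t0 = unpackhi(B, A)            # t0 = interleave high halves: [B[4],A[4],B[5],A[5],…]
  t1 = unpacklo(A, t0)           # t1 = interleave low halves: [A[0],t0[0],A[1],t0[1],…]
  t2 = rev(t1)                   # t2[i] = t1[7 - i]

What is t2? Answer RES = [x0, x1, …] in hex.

RES = [ 0xdf  0x2a  0x76  0xdd  0x8a  0xb4  0x22  0x18 ]

→ t0 |22|8a|76|df|d5|43|34|61|
→ t1 |18|22|b4|8a|dd|76|2a|df|
→ t2 |df|2a|76|dd|8a|b4|22|18|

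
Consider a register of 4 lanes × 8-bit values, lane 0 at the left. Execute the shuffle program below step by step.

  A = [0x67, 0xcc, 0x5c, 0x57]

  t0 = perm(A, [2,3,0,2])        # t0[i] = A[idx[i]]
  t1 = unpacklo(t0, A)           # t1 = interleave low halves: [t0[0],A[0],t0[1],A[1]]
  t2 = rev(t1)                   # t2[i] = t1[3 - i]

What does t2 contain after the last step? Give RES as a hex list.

RES = [ 0xcc  0x57  0x67  0x5c ]

t0 = [0x5c, 0x57, 0x67, 0x5c]
t1 = [0x5c, 0x67, 0x57, 0xcc]
t2 = [0xcc, 0x57, 0x67, 0x5c]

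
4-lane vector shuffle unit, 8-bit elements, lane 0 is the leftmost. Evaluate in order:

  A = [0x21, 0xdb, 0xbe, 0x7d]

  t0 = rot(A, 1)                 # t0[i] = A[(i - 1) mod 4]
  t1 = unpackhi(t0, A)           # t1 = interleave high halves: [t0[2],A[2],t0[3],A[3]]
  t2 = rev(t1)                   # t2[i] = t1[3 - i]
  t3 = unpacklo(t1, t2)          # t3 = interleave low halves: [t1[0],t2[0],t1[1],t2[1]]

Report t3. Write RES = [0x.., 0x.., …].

t0 = [0x7d, 0x21, 0xdb, 0xbe]
t1 = [0xdb, 0xbe, 0xbe, 0x7d]
t2 = [0x7d, 0xbe, 0xbe, 0xdb]
t3 = [0xdb, 0x7d, 0xbe, 0xbe]

RES = [ 0xdb  0x7d  0xbe  0xbe ]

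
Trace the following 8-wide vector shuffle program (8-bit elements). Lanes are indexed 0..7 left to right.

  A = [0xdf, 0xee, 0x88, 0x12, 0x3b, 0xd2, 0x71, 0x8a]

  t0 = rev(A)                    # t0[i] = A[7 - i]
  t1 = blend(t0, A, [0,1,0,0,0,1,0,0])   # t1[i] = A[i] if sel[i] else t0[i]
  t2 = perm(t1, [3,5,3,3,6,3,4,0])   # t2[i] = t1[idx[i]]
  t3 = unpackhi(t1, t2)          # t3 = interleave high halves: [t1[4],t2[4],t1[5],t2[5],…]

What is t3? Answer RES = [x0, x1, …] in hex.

RES = [ 0x12  0xee  0xd2  0x3b  0xee  0x12  0xdf  0x8a ]

t0 = [0x8a, 0x71, 0xd2, 0x3b, 0x12, 0x88, 0xee, 0xdf]
t1 = [0x8a, 0xee, 0xd2, 0x3b, 0x12, 0xd2, 0xee, 0xdf]
t2 = [0x3b, 0xd2, 0x3b, 0x3b, 0xee, 0x3b, 0x12, 0x8a]
t3 = [0x12, 0xee, 0xd2, 0x3b, 0xee, 0x12, 0xdf, 0x8a]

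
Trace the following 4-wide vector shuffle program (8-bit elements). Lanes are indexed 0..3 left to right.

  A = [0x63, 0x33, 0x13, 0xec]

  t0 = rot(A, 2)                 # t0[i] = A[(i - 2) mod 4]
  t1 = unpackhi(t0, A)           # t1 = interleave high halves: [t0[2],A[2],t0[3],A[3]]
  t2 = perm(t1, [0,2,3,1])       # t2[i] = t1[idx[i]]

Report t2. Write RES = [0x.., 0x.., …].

RES = [ 0x63  0x33  0xec  0x13 ]

→ t0 |13|ec|63|33|
→ t1 |63|13|33|ec|
→ t2 |63|33|ec|13|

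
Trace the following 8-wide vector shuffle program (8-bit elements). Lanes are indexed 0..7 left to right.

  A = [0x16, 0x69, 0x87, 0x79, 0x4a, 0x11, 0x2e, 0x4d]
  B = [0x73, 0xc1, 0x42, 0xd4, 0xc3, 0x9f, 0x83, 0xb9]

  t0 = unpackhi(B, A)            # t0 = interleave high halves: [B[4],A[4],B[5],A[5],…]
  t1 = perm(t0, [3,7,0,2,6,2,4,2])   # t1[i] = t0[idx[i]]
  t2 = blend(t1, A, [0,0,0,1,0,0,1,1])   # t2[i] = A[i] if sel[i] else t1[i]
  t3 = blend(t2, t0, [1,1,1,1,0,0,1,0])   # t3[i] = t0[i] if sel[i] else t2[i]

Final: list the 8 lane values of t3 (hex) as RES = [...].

RES = [0xc3, 0x4a, 0x9f, 0x11, 0xb9, 0x9f, 0xb9, 0x4d]

→ t0 |c3|4a|9f|11|83|2e|b9|4d|
→ t1 |11|4d|c3|9f|b9|9f|83|9f|
→ t2 |11|4d|c3|79|b9|9f|2e|4d|
→ t3 |c3|4a|9f|11|b9|9f|b9|4d|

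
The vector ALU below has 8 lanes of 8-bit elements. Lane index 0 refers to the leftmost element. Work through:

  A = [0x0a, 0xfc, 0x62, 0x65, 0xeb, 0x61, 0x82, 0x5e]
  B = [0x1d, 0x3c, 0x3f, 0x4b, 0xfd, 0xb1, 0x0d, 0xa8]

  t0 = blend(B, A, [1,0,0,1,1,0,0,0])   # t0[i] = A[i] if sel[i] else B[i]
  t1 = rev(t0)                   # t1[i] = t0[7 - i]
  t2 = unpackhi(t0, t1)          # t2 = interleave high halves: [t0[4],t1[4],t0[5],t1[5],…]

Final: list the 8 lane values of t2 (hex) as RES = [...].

→ t0 |0a|3c|3f|65|eb|b1|0d|a8|
→ t1 |a8|0d|b1|eb|65|3f|3c|0a|
→ t2 |eb|65|b1|3f|0d|3c|a8|0a|

RES = [0xeb, 0x65, 0xb1, 0x3f, 0x0d, 0x3c, 0xa8, 0x0a]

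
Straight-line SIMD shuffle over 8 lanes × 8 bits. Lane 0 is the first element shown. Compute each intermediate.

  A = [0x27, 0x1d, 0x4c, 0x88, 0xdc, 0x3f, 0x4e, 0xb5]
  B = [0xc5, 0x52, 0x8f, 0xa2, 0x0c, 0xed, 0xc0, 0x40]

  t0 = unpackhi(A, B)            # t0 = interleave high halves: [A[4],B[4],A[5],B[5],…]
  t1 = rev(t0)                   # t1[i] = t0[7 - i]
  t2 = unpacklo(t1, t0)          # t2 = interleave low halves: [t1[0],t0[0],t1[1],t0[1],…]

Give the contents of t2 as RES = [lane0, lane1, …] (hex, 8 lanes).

RES = [0x40, 0xdc, 0xb5, 0x0c, 0xc0, 0x3f, 0x4e, 0xed]

→ t0 |dc|0c|3f|ed|4e|c0|b5|40|
→ t1 |40|b5|c0|4e|ed|3f|0c|dc|
→ t2 |40|dc|b5|0c|c0|3f|4e|ed|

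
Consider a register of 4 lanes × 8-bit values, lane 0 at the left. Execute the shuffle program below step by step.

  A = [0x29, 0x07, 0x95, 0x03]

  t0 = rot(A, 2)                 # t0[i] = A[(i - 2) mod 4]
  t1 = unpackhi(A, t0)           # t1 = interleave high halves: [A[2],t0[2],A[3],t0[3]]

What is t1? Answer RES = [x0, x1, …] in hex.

t0 = [0x95, 0x03, 0x29, 0x07]
t1 = [0x95, 0x29, 0x03, 0x07]

RES = [ 0x95  0x29  0x03  0x07 ]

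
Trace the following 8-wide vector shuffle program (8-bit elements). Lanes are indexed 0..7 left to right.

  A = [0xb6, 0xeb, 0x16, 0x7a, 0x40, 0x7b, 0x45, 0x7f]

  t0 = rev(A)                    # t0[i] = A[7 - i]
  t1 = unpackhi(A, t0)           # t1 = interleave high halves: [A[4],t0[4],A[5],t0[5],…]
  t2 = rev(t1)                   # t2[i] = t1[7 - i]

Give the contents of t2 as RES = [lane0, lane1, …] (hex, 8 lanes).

t0 = [0x7f, 0x45, 0x7b, 0x40, 0x7a, 0x16, 0xeb, 0xb6]
t1 = [0x40, 0x7a, 0x7b, 0x16, 0x45, 0xeb, 0x7f, 0xb6]
t2 = [0xb6, 0x7f, 0xeb, 0x45, 0x16, 0x7b, 0x7a, 0x40]

RES = [ 0xb6  0x7f  0xeb  0x45  0x16  0x7b  0x7a  0x40 ]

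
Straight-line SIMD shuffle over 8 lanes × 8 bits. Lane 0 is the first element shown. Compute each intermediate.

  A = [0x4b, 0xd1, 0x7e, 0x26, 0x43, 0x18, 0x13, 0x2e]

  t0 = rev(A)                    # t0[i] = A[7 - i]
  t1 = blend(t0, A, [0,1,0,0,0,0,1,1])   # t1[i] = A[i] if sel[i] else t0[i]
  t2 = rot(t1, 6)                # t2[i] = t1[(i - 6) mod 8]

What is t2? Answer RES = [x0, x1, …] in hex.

RES = [ 0x18  0x43  0x26  0x7e  0x13  0x2e  0x2e  0xd1 ]

→ t0 |2e|13|18|43|26|7e|d1|4b|
→ t1 |2e|d1|18|43|26|7e|13|2e|
→ t2 |18|43|26|7e|13|2e|2e|d1|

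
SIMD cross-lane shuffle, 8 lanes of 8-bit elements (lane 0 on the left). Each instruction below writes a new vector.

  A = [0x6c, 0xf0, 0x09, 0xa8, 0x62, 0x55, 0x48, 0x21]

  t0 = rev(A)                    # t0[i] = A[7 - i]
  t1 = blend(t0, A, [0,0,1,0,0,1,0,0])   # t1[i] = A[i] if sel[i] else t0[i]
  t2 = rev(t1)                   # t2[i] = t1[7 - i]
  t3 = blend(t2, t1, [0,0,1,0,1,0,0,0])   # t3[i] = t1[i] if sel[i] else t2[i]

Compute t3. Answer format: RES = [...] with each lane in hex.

RES = [ 0x6c  0xf0  0x09  0xa8  0xa8  0x09  0x48  0x21 ]

  t0: 21 48 55 62 a8 09 f0 6c
  t1: 21 48 09 62 a8 55 f0 6c
  t2: 6c f0 55 a8 62 09 48 21
  t3: 6c f0 09 a8 a8 09 48 21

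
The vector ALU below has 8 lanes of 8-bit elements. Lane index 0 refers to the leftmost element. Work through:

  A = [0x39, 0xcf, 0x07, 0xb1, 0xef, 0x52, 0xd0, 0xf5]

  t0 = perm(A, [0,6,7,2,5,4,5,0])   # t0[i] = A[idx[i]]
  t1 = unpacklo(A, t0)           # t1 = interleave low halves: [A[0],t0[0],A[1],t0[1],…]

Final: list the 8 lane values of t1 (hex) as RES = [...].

t0 = [0x39, 0xd0, 0xf5, 0x07, 0x52, 0xef, 0x52, 0x39]
t1 = [0x39, 0x39, 0xcf, 0xd0, 0x07, 0xf5, 0xb1, 0x07]

RES = [0x39, 0x39, 0xcf, 0xd0, 0x07, 0xf5, 0xb1, 0x07]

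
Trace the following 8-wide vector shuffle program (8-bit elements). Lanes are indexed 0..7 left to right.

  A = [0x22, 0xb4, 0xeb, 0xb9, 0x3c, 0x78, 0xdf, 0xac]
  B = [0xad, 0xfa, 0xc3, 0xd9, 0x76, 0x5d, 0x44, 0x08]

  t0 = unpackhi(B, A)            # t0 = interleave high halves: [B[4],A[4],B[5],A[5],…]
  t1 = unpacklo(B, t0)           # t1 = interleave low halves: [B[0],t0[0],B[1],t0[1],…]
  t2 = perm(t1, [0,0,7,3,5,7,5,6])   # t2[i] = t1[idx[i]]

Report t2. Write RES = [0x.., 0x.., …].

RES = [ 0xad  0xad  0x78  0x3c  0x5d  0x78  0x5d  0xd9 ]

→ t0 |76|3c|5d|78|44|df|08|ac|
→ t1 |ad|76|fa|3c|c3|5d|d9|78|
→ t2 |ad|ad|78|3c|5d|78|5d|d9|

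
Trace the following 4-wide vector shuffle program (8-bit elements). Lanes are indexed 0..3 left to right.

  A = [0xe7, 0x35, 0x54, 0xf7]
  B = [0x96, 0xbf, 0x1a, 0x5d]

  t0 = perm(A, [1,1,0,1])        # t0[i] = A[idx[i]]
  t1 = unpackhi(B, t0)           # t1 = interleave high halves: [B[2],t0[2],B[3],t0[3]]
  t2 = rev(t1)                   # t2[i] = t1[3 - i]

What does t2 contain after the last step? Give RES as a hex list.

RES = [0x35, 0x5d, 0xe7, 0x1a]

t0 = [0x35, 0x35, 0xe7, 0x35]
t1 = [0x1a, 0xe7, 0x5d, 0x35]
t2 = [0x35, 0x5d, 0xe7, 0x1a]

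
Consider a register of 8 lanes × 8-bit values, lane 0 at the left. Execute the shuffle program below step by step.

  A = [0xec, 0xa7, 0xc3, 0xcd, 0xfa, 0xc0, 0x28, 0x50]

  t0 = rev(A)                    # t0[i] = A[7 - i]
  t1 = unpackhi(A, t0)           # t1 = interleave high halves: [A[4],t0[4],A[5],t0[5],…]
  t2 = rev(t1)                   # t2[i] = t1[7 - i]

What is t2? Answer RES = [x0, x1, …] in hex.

t0 = [0x50, 0x28, 0xc0, 0xfa, 0xcd, 0xc3, 0xa7, 0xec]
t1 = [0xfa, 0xcd, 0xc0, 0xc3, 0x28, 0xa7, 0x50, 0xec]
t2 = [0xec, 0x50, 0xa7, 0x28, 0xc3, 0xc0, 0xcd, 0xfa]

RES = [ 0xec  0x50  0xa7  0x28  0xc3  0xc0  0xcd  0xfa ]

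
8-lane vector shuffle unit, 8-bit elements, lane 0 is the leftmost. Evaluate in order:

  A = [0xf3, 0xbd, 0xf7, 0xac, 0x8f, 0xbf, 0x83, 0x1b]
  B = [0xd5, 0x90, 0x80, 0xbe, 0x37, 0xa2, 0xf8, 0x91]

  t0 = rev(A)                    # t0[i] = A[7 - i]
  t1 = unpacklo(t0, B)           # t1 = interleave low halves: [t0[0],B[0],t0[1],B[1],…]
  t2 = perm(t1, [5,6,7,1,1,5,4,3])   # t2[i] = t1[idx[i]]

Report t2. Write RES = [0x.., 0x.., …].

  t0: 1b 83 bf 8f ac f7 bd f3
  t1: 1b d5 83 90 bf 80 8f be
  t2: 80 8f be d5 d5 80 bf 90

RES = [ 0x80  0x8f  0xbe  0xd5  0xd5  0x80  0xbf  0x90 ]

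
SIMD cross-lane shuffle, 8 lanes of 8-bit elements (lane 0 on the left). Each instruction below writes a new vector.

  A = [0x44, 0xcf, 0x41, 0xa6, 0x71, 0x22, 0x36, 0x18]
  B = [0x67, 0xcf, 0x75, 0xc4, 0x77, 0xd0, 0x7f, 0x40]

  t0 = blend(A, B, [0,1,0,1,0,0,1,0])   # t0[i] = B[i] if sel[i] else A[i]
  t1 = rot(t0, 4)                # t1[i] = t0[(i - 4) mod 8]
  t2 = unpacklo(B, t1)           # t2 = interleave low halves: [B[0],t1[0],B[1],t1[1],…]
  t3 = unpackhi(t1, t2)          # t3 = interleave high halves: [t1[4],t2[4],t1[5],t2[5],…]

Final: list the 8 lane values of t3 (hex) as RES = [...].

  t0: 44 cf 41 c4 71 22 7f 18
  t1: 71 22 7f 18 44 cf 41 c4
  t2: 67 71 cf 22 75 7f c4 18
  t3: 44 75 cf 7f 41 c4 c4 18

RES = [ 0x44  0x75  0xcf  0x7f  0x41  0xc4  0xc4  0x18 ]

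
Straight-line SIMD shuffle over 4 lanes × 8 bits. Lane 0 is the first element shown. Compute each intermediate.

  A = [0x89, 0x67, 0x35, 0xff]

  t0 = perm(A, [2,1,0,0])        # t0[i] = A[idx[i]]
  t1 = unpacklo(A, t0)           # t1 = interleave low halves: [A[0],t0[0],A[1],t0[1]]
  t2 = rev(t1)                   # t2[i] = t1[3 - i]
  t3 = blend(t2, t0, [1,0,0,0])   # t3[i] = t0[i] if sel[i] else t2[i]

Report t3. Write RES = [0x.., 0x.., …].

→ t0 |35|67|89|89|
→ t1 |89|35|67|67|
→ t2 |67|67|35|89|
→ t3 |35|67|35|89|

RES = [0x35, 0x67, 0x35, 0x89]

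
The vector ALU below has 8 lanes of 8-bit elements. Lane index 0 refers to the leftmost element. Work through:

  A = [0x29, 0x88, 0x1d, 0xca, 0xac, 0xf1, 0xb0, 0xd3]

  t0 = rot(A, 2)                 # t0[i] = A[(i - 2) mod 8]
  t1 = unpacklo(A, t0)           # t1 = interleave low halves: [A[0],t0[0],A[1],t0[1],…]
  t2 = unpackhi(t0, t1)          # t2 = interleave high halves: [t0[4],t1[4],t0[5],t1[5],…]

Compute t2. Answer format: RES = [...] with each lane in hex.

→ t0 |b0|d3|29|88|1d|ca|ac|f1|
→ t1 |29|b0|88|d3|1d|29|ca|88|
→ t2 |1d|1d|ca|29|ac|ca|f1|88|

RES = [ 0x1d  0x1d  0xca  0x29  0xac  0xca  0xf1  0x88 ]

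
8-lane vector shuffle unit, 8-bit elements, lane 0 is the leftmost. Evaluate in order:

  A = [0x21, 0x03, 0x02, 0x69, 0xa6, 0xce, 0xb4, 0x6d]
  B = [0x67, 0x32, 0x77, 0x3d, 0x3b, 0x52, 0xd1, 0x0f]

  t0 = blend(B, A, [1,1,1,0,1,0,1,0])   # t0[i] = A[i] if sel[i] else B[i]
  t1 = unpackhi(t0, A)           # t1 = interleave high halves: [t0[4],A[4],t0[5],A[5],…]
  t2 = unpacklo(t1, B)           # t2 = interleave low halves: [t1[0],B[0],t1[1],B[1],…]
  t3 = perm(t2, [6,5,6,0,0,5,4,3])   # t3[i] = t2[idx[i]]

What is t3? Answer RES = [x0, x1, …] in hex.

→ t0 |21|03|02|3d|a6|52|b4|0f|
→ t1 |a6|a6|52|ce|b4|b4|0f|6d|
→ t2 |a6|67|a6|32|52|77|ce|3d|
→ t3 |ce|77|ce|a6|a6|77|52|32|

RES = [ 0xce  0x77  0xce  0xa6  0xa6  0x77  0x52  0x32 ]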